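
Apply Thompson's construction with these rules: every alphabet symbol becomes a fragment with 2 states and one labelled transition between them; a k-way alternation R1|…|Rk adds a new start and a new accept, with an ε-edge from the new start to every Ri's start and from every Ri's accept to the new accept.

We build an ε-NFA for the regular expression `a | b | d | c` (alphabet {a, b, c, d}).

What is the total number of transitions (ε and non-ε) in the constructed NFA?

12

Bottom-up over the parse tree:
Each of the 4 symbol leaves contributes 1 transition (1 symbol, 0 ε).
  a | b | d | c — 12 transitions (4 symbol, 8 ε)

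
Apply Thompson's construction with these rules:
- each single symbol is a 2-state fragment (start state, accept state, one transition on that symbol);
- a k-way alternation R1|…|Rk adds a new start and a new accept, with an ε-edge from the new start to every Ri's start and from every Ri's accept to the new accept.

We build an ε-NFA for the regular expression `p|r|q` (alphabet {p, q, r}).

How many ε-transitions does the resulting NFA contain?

Building bottom-up:
Each of the 3 symbol leaves contributes 0 ε-transitions.
  p|r|q → 6 ε-transitions

6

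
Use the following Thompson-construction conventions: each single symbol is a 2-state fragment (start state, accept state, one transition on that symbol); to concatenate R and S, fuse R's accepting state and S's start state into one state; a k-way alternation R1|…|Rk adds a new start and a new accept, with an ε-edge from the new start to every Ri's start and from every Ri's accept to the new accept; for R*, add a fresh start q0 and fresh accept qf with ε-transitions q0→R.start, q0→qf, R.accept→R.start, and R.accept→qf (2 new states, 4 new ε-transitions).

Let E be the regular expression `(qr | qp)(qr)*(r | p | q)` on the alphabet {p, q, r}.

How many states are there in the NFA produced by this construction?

19

Recursing over subexpressions:
Each of the 9 symbol leaves contributes a 2-state fragment.
  qr : 3 states
  qp : 3 states
  qr | qp : 8 states
  qr : 3 states
  (qr)* : 5 states
  r | p | q : 8 states
  (qr | qp)(qr)*(r | p | q) : 19 states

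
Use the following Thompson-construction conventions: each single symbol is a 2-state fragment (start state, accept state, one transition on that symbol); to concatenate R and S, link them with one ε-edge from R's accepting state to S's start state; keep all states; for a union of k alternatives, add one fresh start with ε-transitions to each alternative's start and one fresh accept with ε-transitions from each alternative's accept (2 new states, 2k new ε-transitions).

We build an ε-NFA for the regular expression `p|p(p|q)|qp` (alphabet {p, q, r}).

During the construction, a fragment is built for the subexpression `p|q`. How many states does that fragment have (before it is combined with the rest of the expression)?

6

Fragment for `p|q`:
Each of the 2 symbol leaves contributes a 2-state fragment.
  p|q : 6 states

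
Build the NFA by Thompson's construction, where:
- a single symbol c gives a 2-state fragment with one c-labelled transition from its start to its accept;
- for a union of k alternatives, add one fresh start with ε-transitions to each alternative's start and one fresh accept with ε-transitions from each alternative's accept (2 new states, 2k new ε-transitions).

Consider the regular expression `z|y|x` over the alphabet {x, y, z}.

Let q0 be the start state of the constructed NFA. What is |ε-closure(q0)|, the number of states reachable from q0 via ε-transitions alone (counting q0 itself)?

4

Let C(F) = |ε-closure(F.start)| within fragment F, and note whether F accepts ε. Symbol fragments have C = 1 and do not accept ε. Then:
  z|y|x — new start ε-reaches every alternative's start; none of them accept ε, so the new accept is not reached: |ε-closure| = 1 + 1 + 1 + 1 = 4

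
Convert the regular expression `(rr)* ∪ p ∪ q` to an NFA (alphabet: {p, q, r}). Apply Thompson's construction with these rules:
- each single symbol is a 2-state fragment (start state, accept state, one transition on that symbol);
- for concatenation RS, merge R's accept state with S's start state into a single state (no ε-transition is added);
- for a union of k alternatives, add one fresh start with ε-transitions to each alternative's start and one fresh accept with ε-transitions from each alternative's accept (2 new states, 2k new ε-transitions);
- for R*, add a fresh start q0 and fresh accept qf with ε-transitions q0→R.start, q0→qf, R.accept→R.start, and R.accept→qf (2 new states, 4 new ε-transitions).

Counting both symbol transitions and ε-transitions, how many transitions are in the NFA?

Recursing over subexpressions:
Each of the 4 symbol leaves contributes 1 transition (1 symbol, 0 ε).
  rr → 2 transitions (2 symbol, 0 ε)
  (rr)* → 6 transitions (2 symbol, 4 ε)
  (rr)* ∪ p ∪ q → 14 transitions (4 symbol, 10 ε)

14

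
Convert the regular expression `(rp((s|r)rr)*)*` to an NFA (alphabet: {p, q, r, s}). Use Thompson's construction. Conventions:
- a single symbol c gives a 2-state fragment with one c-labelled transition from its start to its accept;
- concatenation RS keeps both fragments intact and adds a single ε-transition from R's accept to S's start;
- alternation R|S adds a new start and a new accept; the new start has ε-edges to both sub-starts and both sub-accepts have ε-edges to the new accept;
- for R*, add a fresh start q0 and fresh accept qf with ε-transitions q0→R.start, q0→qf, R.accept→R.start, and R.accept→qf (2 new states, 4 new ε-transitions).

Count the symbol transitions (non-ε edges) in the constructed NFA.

By structural recursion:
Each of the 6 symbol leaves contributes exactly 1 symbol transition.
  s|r → 2 symbol transitions
  (s|r)rr → 4 symbol transitions
  ((s|r)rr)* → 4 symbol transitions
  rp((s|r)rr)* → 6 symbol transitions
  (rp((s|r)rr)*)* → 6 symbol transitions

6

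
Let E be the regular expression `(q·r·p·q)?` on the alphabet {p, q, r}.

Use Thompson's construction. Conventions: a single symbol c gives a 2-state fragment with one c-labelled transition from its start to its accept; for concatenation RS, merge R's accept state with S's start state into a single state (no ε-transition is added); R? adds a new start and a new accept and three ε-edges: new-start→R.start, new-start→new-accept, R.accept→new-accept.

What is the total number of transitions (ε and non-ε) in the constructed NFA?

Recursing over subexpressions:
Each of the 4 symbol leaves contributes 1 transition (1 symbol, 0 ε).
  q·r·p·q = 4 transitions (4 symbol, 0 ε)
  (q·r·p·q)? = 7 transitions (4 symbol, 3 ε)

7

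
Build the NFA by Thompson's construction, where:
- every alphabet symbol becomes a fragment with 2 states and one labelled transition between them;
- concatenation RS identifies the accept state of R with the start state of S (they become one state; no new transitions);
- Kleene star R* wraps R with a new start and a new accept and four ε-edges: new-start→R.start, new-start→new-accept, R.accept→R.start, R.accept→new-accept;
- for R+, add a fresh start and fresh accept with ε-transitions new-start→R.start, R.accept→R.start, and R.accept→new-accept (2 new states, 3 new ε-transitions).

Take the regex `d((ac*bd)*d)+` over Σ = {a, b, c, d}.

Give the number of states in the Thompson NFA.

13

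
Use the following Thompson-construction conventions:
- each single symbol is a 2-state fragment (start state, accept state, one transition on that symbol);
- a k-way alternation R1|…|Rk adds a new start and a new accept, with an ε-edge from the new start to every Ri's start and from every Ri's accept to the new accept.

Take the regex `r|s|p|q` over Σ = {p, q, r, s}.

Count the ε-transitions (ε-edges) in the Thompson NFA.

8

Recursing over subexpressions:
Each of the 4 symbol leaves contributes 0 ε-transitions.
  r|s|p|q — 8 ε-transitions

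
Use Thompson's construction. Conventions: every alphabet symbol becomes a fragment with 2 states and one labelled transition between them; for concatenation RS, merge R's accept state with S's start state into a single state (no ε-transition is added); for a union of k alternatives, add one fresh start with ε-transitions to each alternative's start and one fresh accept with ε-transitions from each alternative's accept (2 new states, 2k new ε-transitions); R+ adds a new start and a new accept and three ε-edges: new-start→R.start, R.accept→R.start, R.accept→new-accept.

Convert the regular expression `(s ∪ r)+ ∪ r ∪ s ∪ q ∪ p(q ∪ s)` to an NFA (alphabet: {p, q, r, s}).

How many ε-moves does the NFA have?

21

By structural recursion:
Each of the 8 symbol leaves contributes 0 ε-transitions.
  s ∪ r = 4 ε-transitions
  (s ∪ r)+ = 7 ε-transitions
  q ∪ s = 4 ε-transitions
  p(q ∪ s) = 4 ε-transitions
  (s ∪ r)+ ∪ r ∪ s ∪ q ∪ p(q ∪ s) = 21 ε-transitions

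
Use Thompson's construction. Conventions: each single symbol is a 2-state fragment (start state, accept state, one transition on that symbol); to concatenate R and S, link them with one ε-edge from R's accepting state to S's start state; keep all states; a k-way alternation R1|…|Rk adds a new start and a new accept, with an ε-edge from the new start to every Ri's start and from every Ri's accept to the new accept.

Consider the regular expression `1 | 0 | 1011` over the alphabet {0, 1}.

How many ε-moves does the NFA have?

By structural recursion:
Each of the 6 symbol leaves contributes 0 ε-transitions.
  1011 → 3 ε-transitions
  1 | 0 | 1011 → 9 ε-transitions

9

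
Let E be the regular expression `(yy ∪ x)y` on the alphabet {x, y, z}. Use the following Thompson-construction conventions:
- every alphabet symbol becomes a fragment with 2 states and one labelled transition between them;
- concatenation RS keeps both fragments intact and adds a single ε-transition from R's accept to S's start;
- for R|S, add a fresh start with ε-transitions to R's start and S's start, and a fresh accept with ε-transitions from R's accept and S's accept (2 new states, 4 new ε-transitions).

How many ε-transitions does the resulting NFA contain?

6

Bottom-up over the parse tree:
Each of the 4 symbol leaves contributes 0 ε-transitions.
  yy = 1 ε-transition
  yy ∪ x = 5 ε-transitions
  (yy ∪ x)y = 6 ε-transitions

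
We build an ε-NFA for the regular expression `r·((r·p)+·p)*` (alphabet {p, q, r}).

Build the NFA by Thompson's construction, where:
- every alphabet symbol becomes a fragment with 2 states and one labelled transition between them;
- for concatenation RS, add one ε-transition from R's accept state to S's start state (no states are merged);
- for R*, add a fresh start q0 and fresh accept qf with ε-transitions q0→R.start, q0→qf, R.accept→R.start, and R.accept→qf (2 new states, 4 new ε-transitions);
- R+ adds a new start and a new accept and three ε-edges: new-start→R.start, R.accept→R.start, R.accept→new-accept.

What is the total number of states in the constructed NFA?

Building bottom-up:
Each of the 4 symbol leaves contributes a 2-state fragment.
  r·p : 4 states
  (r·p)+ : 6 states
  (r·p)+·p : 8 states
  ((r·p)+·p)* : 10 states
  r·((r·p)+·p)* : 12 states

12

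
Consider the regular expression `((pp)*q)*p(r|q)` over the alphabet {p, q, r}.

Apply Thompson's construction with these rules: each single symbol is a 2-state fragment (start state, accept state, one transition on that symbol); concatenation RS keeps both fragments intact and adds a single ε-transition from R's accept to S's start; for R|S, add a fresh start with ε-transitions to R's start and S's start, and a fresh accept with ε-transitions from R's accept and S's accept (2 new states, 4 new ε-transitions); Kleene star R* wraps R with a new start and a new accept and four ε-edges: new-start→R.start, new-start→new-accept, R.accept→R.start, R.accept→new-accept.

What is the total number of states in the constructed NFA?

Per subexpression:
Each of the 6 symbol leaves contributes a 2-state fragment.
  pp = 4 states
  (pp)* = 6 states
  (pp)*q = 8 states
  ((pp)*q)* = 10 states
  r|q = 6 states
  ((pp)*q)*p(r|q) = 18 states

18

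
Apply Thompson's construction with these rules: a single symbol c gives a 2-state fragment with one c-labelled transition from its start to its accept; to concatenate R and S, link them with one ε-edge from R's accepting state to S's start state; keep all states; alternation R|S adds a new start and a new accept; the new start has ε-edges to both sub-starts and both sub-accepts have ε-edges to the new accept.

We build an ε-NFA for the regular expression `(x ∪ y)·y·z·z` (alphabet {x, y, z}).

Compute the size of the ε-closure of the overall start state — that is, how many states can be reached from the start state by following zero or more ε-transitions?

3

Work bottom-up. For each fragment F, track |ε-closure(F.start)| and whether F's accept lies in that closure (i.e. whether F accepts ε). A single-symbol fragment has closure size 1 and does not accept ε.
  x ∪ y : new start ε-reaches every alternative's start; none of them accept ε, so the new accept is not reached: C = 1 + 1 + 1 = 3
  (x ∪ y)·y·z·z : same as the first factor's closure: C = 3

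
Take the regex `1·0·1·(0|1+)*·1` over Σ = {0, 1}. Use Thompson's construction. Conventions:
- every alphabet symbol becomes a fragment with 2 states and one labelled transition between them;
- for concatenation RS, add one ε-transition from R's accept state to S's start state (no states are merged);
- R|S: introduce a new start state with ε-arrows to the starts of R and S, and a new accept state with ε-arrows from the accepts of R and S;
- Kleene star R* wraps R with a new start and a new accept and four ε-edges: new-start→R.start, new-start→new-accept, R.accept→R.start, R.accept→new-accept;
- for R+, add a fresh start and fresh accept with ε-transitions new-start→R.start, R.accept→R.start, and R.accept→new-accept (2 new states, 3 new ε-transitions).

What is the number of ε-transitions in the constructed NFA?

15

Per subexpression:
Each of the 6 symbol leaves contributes 0 ε-transitions.
  1+ = 3 ε-transitions
  0|1+ = 7 ε-transitions
  (0|1+)* = 11 ε-transitions
  1·0·1·(0|1+)*·1 = 15 ε-transitions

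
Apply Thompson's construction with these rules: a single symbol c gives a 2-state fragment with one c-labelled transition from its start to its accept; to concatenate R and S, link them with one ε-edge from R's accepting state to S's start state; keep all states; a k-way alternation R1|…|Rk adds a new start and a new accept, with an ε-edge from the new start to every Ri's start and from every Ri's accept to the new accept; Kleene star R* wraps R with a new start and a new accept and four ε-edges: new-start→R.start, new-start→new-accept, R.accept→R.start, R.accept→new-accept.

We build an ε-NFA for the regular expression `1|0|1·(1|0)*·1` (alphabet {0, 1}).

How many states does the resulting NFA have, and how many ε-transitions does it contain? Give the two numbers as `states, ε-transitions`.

18, 16

Recursing over subexpressions:
Each of the 6 symbol leaves contributes 2 states and 0 ε-transitions.
  1|0 = 6 states, 4 ε-transitions
  (1|0)* = 8 states, 8 ε-transitions
  1·(1|0)*·1 = 12 states, 10 ε-transitions
  1|0|1·(1|0)*·1 = 18 states, 16 ε-transitions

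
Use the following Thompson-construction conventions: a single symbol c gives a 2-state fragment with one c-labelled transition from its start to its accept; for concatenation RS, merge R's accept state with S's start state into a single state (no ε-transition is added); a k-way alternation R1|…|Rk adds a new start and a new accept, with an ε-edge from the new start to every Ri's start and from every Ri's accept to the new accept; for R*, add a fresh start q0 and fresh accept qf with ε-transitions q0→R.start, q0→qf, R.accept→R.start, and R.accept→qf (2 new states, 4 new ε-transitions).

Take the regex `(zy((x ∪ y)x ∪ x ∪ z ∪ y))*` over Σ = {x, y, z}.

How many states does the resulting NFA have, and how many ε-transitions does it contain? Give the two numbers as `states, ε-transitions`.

19, 16

By structural recursion:
Each of the 8 symbol leaves contributes 2 states and 0 ε-transitions.
  x ∪ y — 6 states, 4 ε-transitions
  (x ∪ y)x — 7 states, 4 ε-transitions
  (x ∪ y)x ∪ x ∪ z ∪ y — 15 states, 12 ε-transitions
  zy((x ∪ y)x ∪ x ∪ z ∪ y) — 17 states, 12 ε-transitions
  (zy((x ∪ y)x ∪ x ∪ z ∪ y))* — 19 states, 16 ε-transitions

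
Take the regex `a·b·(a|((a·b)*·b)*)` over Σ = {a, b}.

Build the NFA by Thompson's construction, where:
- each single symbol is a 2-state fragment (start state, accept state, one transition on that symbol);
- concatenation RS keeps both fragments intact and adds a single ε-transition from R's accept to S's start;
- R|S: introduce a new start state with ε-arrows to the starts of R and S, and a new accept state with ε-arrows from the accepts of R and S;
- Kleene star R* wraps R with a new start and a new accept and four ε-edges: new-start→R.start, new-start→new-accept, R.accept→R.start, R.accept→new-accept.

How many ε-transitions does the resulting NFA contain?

16

Recursing over subexpressions:
Each of the 6 symbol leaves contributes 0 ε-transitions.
  a·b = 1 ε-transition
  (a·b)* = 5 ε-transitions
  (a·b)*·b = 6 ε-transitions
  ((a·b)*·b)* = 10 ε-transitions
  a|((a·b)*·b)* = 14 ε-transitions
  a·b·(a|((a·b)*·b)*) = 16 ε-transitions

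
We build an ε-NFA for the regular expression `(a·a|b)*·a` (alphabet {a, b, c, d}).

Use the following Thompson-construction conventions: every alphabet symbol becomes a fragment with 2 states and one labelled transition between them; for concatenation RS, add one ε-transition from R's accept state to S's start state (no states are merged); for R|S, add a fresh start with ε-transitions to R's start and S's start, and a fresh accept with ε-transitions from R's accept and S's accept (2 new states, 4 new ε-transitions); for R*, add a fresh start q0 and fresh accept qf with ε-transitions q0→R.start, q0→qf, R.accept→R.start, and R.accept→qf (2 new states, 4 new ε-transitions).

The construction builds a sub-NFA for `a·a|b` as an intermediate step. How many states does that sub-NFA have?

8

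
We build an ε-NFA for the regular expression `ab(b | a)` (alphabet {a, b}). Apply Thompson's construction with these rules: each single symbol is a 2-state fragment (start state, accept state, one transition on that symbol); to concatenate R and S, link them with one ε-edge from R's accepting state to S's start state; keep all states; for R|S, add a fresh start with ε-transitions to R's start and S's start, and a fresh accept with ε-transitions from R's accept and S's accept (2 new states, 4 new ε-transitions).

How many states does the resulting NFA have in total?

10

By structural recursion:
Each of the 4 symbol leaves contributes a 2-state fragment.
  b | a — 6 states
  ab(b | a) — 10 states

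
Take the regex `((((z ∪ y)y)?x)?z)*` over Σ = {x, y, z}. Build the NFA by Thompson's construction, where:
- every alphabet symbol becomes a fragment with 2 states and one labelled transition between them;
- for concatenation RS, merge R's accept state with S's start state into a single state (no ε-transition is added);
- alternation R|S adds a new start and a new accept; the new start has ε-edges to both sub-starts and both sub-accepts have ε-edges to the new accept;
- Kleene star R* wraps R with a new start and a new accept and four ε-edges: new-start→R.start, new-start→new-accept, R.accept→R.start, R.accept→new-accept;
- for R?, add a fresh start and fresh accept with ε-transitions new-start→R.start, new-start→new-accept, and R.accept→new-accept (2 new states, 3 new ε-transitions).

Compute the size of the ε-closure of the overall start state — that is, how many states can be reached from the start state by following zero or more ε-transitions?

9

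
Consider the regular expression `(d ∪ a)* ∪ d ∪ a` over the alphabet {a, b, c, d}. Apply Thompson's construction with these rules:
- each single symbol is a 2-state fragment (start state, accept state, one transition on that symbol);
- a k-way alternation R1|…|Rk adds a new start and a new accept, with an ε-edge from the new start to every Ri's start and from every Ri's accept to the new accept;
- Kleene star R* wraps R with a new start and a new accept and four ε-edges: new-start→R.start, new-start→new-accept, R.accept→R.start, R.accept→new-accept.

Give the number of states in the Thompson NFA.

14

Bottom-up over the parse tree:
Each of the 4 symbol leaves contributes a 2-state fragment.
  d ∪ a → 6 states
  (d ∪ a)* → 8 states
  (d ∪ a)* ∪ d ∪ a → 14 states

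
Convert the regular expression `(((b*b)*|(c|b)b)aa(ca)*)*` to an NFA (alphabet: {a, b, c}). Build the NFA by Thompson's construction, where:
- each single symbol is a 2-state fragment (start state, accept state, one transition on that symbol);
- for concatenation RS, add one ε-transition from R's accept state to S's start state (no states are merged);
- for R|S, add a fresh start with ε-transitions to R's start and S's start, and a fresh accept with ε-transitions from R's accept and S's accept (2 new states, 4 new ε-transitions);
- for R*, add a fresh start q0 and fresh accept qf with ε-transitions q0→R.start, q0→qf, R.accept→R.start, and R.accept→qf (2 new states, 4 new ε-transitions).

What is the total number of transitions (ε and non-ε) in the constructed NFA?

39

Building bottom-up:
Each of the 9 symbol leaves contributes 1 transition (1 symbol, 0 ε).
  b* : 5 transitions (1 symbol, 4 ε)
  b*b : 7 transitions (2 symbol, 5 ε)
  (b*b)* : 11 transitions (2 symbol, 9 ε)
  c|b : 6 transitions (2 symbol, 4 ε)
  (c|b)b : 8 transitions (3 symbol, 5 ε)
  (b*b)*|(c|b)b : 23 transitions (5 symbol, 18 ε)
  ca : 3 transitions (2 symbol, 1 ε)
  (ca)* : 7 transitions (2 symbol, 5 ε)
  ((b*b)*|(c|b)b)aa(ca)* : 35 transitions (9 symbol, 26 ε)
  (((b*b)*|(c|b)b)aa(ca)*)* : 39 transitions (9 symbol, 30 ε)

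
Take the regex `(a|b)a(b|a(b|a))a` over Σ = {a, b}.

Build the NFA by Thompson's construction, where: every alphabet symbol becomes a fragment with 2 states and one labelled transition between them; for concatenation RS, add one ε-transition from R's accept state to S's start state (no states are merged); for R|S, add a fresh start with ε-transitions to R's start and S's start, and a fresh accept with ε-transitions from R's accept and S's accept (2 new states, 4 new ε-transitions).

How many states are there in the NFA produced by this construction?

By structural recursion:
Each of the 8 symbol leaves contributes a 2-state fragment.
  a|b = 6 states
  b|a = 6 states
  a(b|a) = 8 states
  b|a(b|a) = 12 states
  (a|b)a(b|a(b|a))a = 22 states

22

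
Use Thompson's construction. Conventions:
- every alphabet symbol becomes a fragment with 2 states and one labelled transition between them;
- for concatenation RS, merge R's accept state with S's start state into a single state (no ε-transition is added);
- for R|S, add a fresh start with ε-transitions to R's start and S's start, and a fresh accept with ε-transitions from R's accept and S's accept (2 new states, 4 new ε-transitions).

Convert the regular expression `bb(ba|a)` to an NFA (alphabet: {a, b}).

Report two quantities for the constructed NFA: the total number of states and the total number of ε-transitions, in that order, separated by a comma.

9, 4

Recursing over subexpressions:
Each of the 5 symbol leaves contributes 2 states and 0 ε-transitions.
  ba = 3 states, 0 ε-transitions
  ba|a = 7 states, 4 ε-transitions
  bb(ba|a) = 9 states, 4 ε-transitions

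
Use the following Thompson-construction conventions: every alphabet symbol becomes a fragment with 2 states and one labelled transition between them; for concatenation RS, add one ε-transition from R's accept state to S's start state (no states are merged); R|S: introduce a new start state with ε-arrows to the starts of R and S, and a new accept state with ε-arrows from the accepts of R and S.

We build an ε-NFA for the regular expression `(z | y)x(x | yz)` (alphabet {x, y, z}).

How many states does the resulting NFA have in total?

16

By structural recursion:
Each of the 6 symbol leaves contributes a 2-state fragment.
  z | y → 6 states
  yz → 4 states
  x | yz → 8 states
  (z | y)x(x | yz) → 16 states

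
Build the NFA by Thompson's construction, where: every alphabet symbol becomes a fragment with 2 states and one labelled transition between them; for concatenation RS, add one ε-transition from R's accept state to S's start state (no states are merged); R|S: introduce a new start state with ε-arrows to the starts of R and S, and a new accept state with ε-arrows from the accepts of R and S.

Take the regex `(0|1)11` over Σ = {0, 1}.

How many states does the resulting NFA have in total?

10

Bottom-up over the parse tree:
Each of the 4 symbol leaves contributes a 2-state fragment.
  0|1 → 6 states
  (0|1)11 → 10 states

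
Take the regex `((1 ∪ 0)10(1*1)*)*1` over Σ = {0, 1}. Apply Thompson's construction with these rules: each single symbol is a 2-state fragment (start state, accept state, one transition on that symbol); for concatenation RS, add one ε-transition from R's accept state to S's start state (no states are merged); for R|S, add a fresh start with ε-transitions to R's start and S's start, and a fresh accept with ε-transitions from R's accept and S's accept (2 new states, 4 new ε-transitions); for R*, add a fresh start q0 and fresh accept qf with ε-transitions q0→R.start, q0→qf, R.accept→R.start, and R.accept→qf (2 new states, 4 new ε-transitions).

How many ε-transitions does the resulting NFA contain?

21

Building bottom-up:
Each of the 7 symbol leaves contributes 0 ε-transitions.
  1 ∪ 0 : 4 ε-transitions
  1* : 4 ε-transitions
  1*1 : 5 ε-transitions
  (1*1)* : 9 ε-transitions
  (1 ∪ 0)10(1*1)* : 16 ε-transitions
  ((1 ∪ 0)10(1*1)*)* : 20 ε-transitions
  ((1 ∪ 0)10(1*1)*)*1 : 21 ε-transitions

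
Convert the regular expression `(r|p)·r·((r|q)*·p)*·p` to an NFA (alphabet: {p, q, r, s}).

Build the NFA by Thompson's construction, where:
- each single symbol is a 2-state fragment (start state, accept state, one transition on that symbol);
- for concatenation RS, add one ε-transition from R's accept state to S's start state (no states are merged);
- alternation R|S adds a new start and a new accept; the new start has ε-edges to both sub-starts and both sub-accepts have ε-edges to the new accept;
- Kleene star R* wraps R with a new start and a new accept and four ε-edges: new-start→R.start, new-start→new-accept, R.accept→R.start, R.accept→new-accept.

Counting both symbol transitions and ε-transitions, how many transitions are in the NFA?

27

Bottom-up over the parse tree:
Each of the 7 symbol leaves contributes 1 transition (1 symbol, 0 ε).
  r|p = 6 transitions (2 symbol, 4 ε)
  r|q = 6 transitions (2 symbol, 4 ε)
  (r|q)* = 10 transitions (2 symbol, 8 ε)
  (r|q)*·p = 12 transitions (3 symbol, 9 ε)
  ((r|q)*·p)* = 16 transitions (3 symbol, 13 ε)
  (r|p)·r·((r|q)*·p)*·p = 27 transitions (7 symbol, 20 ε)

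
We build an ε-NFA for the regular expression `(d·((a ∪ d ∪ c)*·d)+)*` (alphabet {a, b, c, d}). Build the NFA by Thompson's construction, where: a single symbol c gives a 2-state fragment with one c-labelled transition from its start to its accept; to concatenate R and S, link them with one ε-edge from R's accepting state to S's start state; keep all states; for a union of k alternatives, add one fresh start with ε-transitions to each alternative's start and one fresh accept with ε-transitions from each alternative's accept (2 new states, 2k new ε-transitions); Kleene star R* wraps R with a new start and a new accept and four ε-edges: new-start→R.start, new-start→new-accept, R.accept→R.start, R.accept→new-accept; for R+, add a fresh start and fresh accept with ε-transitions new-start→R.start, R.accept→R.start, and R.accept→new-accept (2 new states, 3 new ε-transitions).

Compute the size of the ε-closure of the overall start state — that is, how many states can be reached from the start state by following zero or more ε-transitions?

Compute the ε-closure size of each fragment's start state recursively; a symbol fragment's start has no outgoing ε-edge, so its closure is just itself (size 1).
  a ∪ d ∪ c : new start ε-reaches every alternative's start; none of them accept ε, so the new accept is not reached: C = 1 + 1 + 1 + 1 = 4
  (a ∪ d ∪ c)* : new start has ε-edges to the inner start and to the new accept, so C = 2 + 4 = 6
  (a ∪ d ∪ c)*·d : C = 6 + 1 = 7 (closure spills across the concat boundary because the left factor accepts ε)
  ((a ∪ d ∪ c)*·d)+ : C = 1 + 7 = 8 (the body doesn't accept ε, so the new accept is not reached)
  d·((a ∪ d ∪ c)*·d)+ : same as the first factor's closure: C = 1
  (d·((a ∪ d ∪ c)*·d)+)* : new start has ε-edges to the inner start and to the new accept, so C = 2 + 1 = 3

3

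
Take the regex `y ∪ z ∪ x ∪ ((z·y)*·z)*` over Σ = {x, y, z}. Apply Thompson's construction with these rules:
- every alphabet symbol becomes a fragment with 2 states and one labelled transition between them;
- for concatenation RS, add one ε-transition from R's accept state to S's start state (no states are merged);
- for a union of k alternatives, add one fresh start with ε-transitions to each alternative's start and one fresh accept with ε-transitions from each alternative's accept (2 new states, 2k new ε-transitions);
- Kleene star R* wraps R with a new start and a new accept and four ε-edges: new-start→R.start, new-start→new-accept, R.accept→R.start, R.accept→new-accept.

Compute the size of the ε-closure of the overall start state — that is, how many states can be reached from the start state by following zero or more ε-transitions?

Compute the ε-closure size of each fragment's start state recursively; a symbol fragment's start has no outgoing ε-edge, so its closure is just itself (size 1).
  z·y — |ε-closure| equals the left operand's closure size = 1 (its accept is not ε-reachable, so the closure stops there)
  (z·y)* — new start has ε-edges to the inner start and to the new accept, so |ε-closure| = 2 + 1 = 3
  (z·y)*·z — |ε-closure| = 3 + 1 = 4 (closure spills across the concat boundary because the left factor accepts ε)
  ((z·y)*·z)* — the star's fresh start ε-reaches both the body's start and the fresh accept: |ε-closure| = 2 + 4 = 6
  y ∪ z ∪ x ∪ ((z·y)*·z)* — new start ε-reaches every alternative's start; at least one alternative accepts ε, so the union's new accept is reached too: |ε-closure| = 1 + 1 + 1 + 1 + 6 + 1 = 11

11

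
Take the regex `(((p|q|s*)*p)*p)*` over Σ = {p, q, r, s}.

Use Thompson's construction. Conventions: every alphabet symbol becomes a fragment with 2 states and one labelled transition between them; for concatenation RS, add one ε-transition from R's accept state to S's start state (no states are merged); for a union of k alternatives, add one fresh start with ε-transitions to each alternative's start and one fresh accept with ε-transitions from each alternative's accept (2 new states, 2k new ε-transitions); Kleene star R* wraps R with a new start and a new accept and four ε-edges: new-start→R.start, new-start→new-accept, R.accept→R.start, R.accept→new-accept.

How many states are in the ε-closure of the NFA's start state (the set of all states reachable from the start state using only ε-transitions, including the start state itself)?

Let C(F) = |ε-closure(F.start)| within fragment F, and note whether F accepts ε. Symbol fragments have C = 1 and do not accept ε. Then:
  s* → the star's fresh start ε-reaches both the body's start and the fresh accept: C = 2 + 1 = 3
  p|q|s* → C = 1 (new start) + (1 + 1 + 3) + 1 (new accept, since some branch ε-reaches its own accept) = 7
  (p|q|s*)* → C = 1 (new start) + 7 (body) + 1 (new accept) = 9
  (p|q|s*)*p → C = 9 + 1 = 10 (closure spills across the concat boundary because the left factor accepts ε)
  ((p|q|s*)*p)* → the star's fresh start ε-reaches both the body's start and the fresh accept: C = 2 + 10 = 12
  ((p|q|s*)*p)*p → the left operand accepts ε, so the closure extends into the next operand (via the concat ε-link); C = 12 + 1 = 13
  (((p|q|s*)*p)*p)* → the star's fresh start ε-reaches both the body's start and the fresh accept: C = 2 + 13 = 15

15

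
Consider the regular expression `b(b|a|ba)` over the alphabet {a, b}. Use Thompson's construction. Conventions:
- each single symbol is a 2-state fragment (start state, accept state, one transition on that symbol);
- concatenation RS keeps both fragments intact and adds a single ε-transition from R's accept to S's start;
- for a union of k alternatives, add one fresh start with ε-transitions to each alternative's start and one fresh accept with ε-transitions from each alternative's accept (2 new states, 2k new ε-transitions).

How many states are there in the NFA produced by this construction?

12

By structural recursion:
Each of the 5 symbol leaves contributes a 2-state fragment.
  ba — 4 states
  b|a|ba — 10 states
  b(b|a|ba) — 12 states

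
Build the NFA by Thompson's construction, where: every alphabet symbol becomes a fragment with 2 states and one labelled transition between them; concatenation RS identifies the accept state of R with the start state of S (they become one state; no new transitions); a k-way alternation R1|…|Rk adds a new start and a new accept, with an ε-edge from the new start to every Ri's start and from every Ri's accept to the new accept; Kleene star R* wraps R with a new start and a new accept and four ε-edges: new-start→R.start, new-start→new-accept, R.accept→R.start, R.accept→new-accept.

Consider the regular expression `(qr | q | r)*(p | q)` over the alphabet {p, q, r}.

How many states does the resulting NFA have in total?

16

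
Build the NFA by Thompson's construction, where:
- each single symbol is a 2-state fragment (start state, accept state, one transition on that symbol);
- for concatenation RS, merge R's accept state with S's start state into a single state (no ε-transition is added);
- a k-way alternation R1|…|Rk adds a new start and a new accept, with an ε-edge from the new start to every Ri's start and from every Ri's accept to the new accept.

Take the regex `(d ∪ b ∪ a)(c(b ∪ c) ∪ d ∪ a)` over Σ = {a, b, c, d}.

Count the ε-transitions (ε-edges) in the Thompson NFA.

16

By structural recursion:
Each of the 8 symbol leaves contributes 0 ε-transitions.
  d ∪ b ∪ a = 6 ε-transitions
  b ∪ c = 4 ε-transitions
  c(b ∪ c) = 4 ε-transitions
  c(b ∪ c) ∪ d ∪ a = 10 ε-transitions
  (d ∪ b ∪ a)(c(b ∪ c) ∪ d ∪ a) = 16 ε-transitions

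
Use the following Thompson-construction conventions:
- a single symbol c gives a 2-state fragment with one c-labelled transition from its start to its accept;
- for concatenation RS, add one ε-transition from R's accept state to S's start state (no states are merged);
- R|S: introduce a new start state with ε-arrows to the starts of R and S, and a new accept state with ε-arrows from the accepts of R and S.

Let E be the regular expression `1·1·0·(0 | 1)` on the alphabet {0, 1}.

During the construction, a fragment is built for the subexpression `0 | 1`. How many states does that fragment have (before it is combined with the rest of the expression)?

Fragment for `0 | 1`:
Each of the 2 symbol leaves contributes a 2-state fragment.
  0 | 1 = 6 states

6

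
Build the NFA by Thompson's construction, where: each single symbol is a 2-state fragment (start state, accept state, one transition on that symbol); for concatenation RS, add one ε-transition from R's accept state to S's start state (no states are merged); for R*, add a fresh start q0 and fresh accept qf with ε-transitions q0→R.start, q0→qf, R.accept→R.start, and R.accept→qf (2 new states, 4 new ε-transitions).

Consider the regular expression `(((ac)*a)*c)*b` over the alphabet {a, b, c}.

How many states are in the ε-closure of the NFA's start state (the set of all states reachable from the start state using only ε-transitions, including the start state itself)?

Compute the ε-closure size of each fragment's start state recursively; a symbol fragment's start has no outgoing ε-edge, so its closure is just itself (size 1).
  ac → |ε-closure| equals the left operand's closure size = 1 (its accept is not ε-reachable, so the closure stops there)
  (ac)* → the star's fresh start ε-reaches both the body's start and the fresh accept: |ε-closure| = 2 + 1 = 3
  (ac)*a → |ε-closure| = 3 + 1 = 4 (closure spills across the concat boundary because the left factor accepts ε)
  ((ac)*a)* → new start has ε-edges to the inner start and to the new accept, so |ε-closure| = 2 + 4 = 6
  ((ac)*a)*c → |ε-closure| = 6 + 1 = 7 (closure spills across the concat boundary because the left factor accepts ε)
  (((ac)*a)*c)* → |ε-closure| = 1 (new start) + 7 (body) + 1 (new accept) = 9
  (((ac)*a)*c)*b → |ε-closure| = 9 + 1 = 10 (closure spills across the concat boundary because the left factor accepts ε)

10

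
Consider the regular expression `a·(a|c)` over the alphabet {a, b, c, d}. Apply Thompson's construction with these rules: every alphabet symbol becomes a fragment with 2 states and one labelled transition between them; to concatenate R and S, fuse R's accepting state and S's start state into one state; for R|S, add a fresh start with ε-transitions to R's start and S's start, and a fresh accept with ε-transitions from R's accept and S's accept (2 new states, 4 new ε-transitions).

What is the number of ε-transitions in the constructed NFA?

4

Recursing over subexpressions:
Each of the 3 symbol leaves contributes 0 ε-transitions.
  a|c = 4 ε-transitions
  a·(a|c) = 4 ε-transitions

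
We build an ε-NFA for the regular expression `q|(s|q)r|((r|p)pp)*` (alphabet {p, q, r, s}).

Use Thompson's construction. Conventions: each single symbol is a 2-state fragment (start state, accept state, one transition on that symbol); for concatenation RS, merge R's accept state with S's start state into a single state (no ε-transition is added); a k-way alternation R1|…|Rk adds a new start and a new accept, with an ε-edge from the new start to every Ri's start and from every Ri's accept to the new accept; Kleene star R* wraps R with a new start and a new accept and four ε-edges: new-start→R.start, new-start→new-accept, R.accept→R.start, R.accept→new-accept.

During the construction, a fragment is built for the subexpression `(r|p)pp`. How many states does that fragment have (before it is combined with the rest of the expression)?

8

Fragment for `(r|p)pp`:
Each of the 4 symbol leaves contributes a 2-state fragment.
  r|p = 6 states
  (r|p)pp = 8 states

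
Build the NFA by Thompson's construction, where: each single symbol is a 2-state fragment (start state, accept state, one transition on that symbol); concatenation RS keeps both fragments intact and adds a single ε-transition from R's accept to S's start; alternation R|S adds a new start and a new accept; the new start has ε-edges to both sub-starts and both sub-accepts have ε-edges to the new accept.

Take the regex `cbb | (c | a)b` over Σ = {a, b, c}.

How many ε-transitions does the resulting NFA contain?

Building bottom-up:
Each of the 6 symbol leaves contributes 0 ε-transitions.
  cbb : 2 ε-transitions
  c | a : 4 ε-transitions
  (c | a)b : 5 ε-transitions
  cbb | (c | a)b : 11 ε-transitions

11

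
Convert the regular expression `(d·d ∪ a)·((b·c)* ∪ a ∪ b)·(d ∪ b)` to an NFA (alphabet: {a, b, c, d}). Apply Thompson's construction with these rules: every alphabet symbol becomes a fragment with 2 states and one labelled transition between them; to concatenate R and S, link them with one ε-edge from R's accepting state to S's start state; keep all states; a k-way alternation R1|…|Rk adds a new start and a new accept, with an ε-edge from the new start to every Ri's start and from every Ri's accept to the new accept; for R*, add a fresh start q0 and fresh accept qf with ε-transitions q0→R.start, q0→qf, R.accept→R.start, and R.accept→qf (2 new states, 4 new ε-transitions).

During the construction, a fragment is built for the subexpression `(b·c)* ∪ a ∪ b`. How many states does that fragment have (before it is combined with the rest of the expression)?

12

Fragment for `(b·c)* ∪ a ∪ b`:
Each of the 4 symbol leaves contributes a 2-state fragment.
  b·c → 4 states
  (b·c)* → 6 states
  (b·c)* ∪ a ∪ b → 12 states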